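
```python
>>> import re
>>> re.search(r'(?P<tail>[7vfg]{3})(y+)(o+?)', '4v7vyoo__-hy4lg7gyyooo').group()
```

A `+?`/`*?`/`{m,n}?` starts at its minimum and grows only as far as needed for what follows to match.
The match spans [1:6] → 'v7vyo'.

'v7vyo'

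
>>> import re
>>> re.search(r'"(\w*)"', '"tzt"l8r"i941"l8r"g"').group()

'"tzt"'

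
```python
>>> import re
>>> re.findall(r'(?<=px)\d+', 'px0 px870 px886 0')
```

['0', '870', '886']

The positive lookaround only admits positions where the adjacent text matches; those characters stay outside the span.
Scanning left to right: at [2:3] → '0'; at [6:9] → '870'; at [12:15] → '886'.
With no groups in the pattern, `findall` gives back each whole match — 3 here.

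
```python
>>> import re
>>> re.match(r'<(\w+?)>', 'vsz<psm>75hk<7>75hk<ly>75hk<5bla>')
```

None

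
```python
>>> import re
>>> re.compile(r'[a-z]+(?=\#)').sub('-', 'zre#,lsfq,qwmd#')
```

'-#,lsfq,-#'

The lookaround is zero-width — it requires the adjacent text to match without consuming it, so the asserted text isn't part of the match.
Matches: at [0:3] → 'zre'; at [10:14] → 'qwmd'.
Every occurrence is swapped for '-'.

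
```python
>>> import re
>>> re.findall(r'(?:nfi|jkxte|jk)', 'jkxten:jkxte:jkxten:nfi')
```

['jkxte', 'jkxte', 'jkxte', 'nfi']

Alternation tries branches left to right and keeps the first one that lets the overall match succeed at that position.
Matches: at [0:5] → 'jkxte'; at [7:12] → 'jkxte'; at [13:18] → 'jkxte'; at [20:23] → 'nfi'.
With no groups in the pattern, `findall` gives back each whole match — 4 here.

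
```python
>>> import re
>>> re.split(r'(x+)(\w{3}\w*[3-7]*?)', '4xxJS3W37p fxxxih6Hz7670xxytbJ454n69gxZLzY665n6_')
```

['4', 'xx', 'JS3W37p', ' f', 'xxx', 'ih6Hz7670xxytbJ454n69gxZLzY665n6_', '']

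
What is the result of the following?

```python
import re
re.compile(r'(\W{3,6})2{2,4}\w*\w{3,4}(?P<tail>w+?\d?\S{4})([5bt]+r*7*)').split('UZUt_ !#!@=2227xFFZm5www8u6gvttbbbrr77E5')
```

['UZUt_', ' !#!@=', 'w8u6gv', 'ttbbbrr77', 'E5']

Pattern: 3 to 6 of a non-word character (captured); then 2 to 4 of a literal '2', then zero or more of a word character, then 3 to 4 of a word character; then one or more of the literal 'w' (lazy), then optionally a digit, then exactly 4 of a non-whitespace character (captured as 'tail'); then one or more of one of [5bt], then zero or more of the literal 'r', then zero or more of a literal '7' (captured).
`re.split` interleaves the captured-group text with the surrounding fragments.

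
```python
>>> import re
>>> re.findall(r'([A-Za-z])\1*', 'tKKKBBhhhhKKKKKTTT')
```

['t', 'K', 'B', 'h', 'K', 'T']

`\1` is not a pattern — it's the concrete string captured by group 1, re-applied verbatim.
Scanning left to right: at [0:1] match 't', group 1 = 't'; at [1:4] match 'KKK', group 1 = 'K'; at [4:6] match 'BB', group 1 = 'B'; at [6:10] match 'hhhh', group 1 = 'h'; at [10:15] match 'KKKKK', group 1 = 'K'; ….
Because there's exactly one group, `findall` drops the full match and keeps group 1 from each hit.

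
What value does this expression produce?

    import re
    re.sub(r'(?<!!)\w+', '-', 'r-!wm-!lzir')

'--!w--!l-'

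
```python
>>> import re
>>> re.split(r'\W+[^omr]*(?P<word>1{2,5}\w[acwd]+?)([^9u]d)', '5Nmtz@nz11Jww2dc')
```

The pattern matches one or more of a non-word character, then zero or more of any character except [omr]; then 2 to 5 of the literal '1', then a word character, then one or more of one of [acwd] (lazy) (captured as 'word'); then any character except [9u], then the literal 'd' (captured).
Matches to split on: at [5:15] → '@nz11Jww2d'.
`re.split` interleaves the captured-group text with the surrounding fragments.

['5Nmtz', '11Jww', '2d', 'c']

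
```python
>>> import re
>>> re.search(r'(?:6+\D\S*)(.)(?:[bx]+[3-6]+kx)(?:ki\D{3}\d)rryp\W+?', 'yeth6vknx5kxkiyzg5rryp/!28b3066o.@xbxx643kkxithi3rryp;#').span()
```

(4, 23)

Pattern: one or more of a literal '6', then a non-digit, then zero or more of a non-whitespace character (non-capturing group); then any character (captured); then one or more of one of [bx], then one or more of a character in [3-6], then the literal 'kx' (non-capturing group); then the literal 'ki', then exactly 3 of a non-digit, then a digit (non-capturing group); then the literal 'rry', then the literal 'p', then one or more of a non-word character (lazy).
Lazy quantifiers expand one character at a time until the remainder of the pattern can match.
`re.search` scans for the first position where the pattern succeeds.
The match spans [4:23] → '6vknx5kxkiyzg5rryp/'.
Captured: group 1 = 'n'.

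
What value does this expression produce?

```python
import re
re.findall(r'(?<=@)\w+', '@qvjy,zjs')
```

['qvjy']

Lookahead/lookbehind check context without consuming it, so the matched span excludes the asserted characters.
Walking the string: at [1:5] → 'qvjy'.
No capturing groups, so `findall` returns the 1 full match string.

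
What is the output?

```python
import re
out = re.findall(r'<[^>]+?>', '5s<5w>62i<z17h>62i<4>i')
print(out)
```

No capturing groups, so `findall` returns the 3 full match strings.

['<5w>', '<z17h>', '<4>']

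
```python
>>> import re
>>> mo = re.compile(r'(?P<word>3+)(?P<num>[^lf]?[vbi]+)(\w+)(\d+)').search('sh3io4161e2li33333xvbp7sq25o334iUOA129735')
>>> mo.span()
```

Pattern: one or more of a literal '3' (captured as 'word'); then optionally any character except [lf], then one or more of one of [vbi] (captured as 'num'); then one or more of a word character (captured); then one or more of a digit (captured).
The match spans [2:41] → '3io4161e2li33333xvbp7sq25o334iUOA129735'.

(2, 41)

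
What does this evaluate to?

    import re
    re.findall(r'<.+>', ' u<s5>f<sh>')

['<s5>f<sh>']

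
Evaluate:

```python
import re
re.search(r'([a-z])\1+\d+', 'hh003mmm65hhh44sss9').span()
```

(0, 5)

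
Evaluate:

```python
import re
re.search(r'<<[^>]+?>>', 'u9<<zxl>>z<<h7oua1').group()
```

'<<zxl>>'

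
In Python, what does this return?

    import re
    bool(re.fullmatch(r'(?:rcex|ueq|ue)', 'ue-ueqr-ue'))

False

`re.fullmatch` is like wrapping the pattern in `^…$` (in single-line mode).
Here there's no way to consume every character, so the call returns None, and `bool(None)` is False.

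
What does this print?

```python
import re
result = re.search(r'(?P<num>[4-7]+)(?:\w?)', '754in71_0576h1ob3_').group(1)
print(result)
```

Pattern: one or more of a character in [4-7] (captured as 'num'); then optionally a word character (non-capturing group).
`re.search` scans for the first position where the pattern succeeds.
The match spans [0:4] → '754i'.
Captured: group 1 = '754'.

754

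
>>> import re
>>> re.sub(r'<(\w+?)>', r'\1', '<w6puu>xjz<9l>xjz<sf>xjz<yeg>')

'w6puuxjz9lxjzsfxjzyeg'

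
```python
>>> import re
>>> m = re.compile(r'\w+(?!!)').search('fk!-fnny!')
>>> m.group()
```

'f'

Because the assertion is negative and zero-width, positions next to the forbidden text are skipped.
The match spans [0:1] → 'f'.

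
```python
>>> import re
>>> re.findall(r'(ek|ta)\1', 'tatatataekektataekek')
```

['ta', 'ta', 'ek', 'ta', 'ek']

`\1` is not a pattern — it's the concrete string captured by group 1, re-applied verbatim.
Because there's exactly one group, `findall` drops the full match and keeps group 1 from each hit.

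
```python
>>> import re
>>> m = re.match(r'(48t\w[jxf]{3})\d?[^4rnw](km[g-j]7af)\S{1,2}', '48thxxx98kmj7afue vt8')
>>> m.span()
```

`re.match` only tries the pattern at the start of the string.
The match spans [0:17] → '48thxxx98kmj7afue'.

(0, 17)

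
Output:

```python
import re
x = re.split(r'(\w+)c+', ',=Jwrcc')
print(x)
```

[',=', 'Jwrc', '']

The pattern matches one or more of a word character (captured); then one or more of a literal 'c'.
Matches to split on: at [2:7] → 'Jwrcc'.
Because the pattern has a capturing group, `split` also inserts each captured text between the pieces.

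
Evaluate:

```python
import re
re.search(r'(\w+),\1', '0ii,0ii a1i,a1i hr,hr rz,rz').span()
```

(0, 7)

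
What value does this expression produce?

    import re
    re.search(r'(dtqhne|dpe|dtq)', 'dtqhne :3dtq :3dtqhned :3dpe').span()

(0, 6)

Alternation tries branches left to right and keeps the first one that lets the overall match succeed at that position.
`search` walks the string left to right and returns the first match it finds.
The match spans [0:6] → 'dtqhne'.
Captured: group 1 = 'dtqhne'.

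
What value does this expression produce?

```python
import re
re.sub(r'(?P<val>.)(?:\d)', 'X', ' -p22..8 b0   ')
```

Pattern: any character (captured as 'val'); then a digit (non-capturing group).
Every occurrence is swapped for 'X'.

' -X2.X X   '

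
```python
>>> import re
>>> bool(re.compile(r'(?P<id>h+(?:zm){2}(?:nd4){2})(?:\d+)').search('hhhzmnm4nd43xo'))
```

The pattern matches one or more of a literal 'h', then the literal 'zm' repeated 2 times, then the literal 'nd4' repeated 2 times (captured as 'id'); then one or more of a digit (non-capturing group).
Here the pattern never matches, so the call returns None, and `bool(None)` is False.

False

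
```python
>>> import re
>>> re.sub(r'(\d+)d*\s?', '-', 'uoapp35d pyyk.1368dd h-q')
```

This matches one or more of a digit (captured); then zero or more of the literal 'd', then optionally whitespace.
Matches: at [5:9] → '35d '; at [14:21] → '1368dd '.
Each match is replaced by '-'.

'uoapp-pyyk.-h-q'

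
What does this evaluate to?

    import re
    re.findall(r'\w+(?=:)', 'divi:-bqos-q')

['divi']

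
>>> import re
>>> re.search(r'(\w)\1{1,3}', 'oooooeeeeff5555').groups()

('o',)

A backreference is literal: `\1` must see the identical characters the first group matched.
`re.search` tries every starting position until one works.
The match spans [0:4] → 'oooo'.
Captured: group 1 = 'o'.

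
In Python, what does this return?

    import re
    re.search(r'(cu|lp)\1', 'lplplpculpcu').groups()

The match spans [0:4] → 'lplp'.
Captured: group 1 = 'lp'.

('lp',)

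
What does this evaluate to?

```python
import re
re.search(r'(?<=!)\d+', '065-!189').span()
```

The positive lookaround only admits positions where the adjacent text matches; those characters stay outside the span.
`re.search` tries every starting position until one works.
The match spans [5:8] → '189'.

(5, 8)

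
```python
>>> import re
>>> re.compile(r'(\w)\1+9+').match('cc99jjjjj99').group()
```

`\1` has to match the exact text group 1 already captured.
With `match`, the pattern is implicitly anchored at the beginning.
The match spans [0:4] → 'cc99'.
Captured: group 1 = 'c'.

'cc99'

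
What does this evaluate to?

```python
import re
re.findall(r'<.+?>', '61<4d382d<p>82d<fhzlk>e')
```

With no groups in the pattern, `findall` gives back each whole match — 2 here.

['<4d382d<p>', '<fhzlk>']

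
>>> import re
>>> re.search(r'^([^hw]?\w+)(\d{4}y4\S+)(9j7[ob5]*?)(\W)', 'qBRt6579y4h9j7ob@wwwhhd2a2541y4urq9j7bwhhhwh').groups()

This matches anchored at the start of the string; then optionally any character except [hw], then one or more of a word character (captured); then exactly 4 of a digit, then the literal 'y4', then one or more of a non-whitespace character (captured); then the literal '9j7', then zero or more of one of [ob5] (lazy) (captured); then a non-word character (captured).
`re.search` scans for the first position where the pattern succeeds.
The match spans [0:17] → 'qBRt6579y4h9j7ob@'.
Captured: group 1 = 'qBRt', group 2 = '6579y4h', group 3 = '9j7ob', group 4 = '@'.

('qBRt', '6579y4h', '9j7ob', '@')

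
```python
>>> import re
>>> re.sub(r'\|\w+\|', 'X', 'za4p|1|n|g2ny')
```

'za4pXn|g2ny'

Matches: at [4:7] → '|1|'.
`sub` substitutes 'X' at each match site.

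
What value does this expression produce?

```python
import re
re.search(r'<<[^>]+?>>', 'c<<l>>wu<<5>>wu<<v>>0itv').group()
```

'<<l>>'

`re.search` scans for the first position where the pattern succeeds.
The match spans [1:6] → '<<l>>'.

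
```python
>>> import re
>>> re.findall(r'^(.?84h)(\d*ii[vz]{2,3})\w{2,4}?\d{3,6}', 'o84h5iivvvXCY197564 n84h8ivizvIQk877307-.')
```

[('o84h', '5iivvv')]

Pattern: anchored at the start of the string; then optionally any character, then the literal '84h' (captured); then zero or more of a digit, then the literal 'ii', then 2 to 3 of one of [vz] (captured); then 2 to 4 of a word character (lazy), then 3 to 6 of a digit.
Walking the string: at [0:19] match 'o84h5iivvvXCY197564', groups = ('o84h', '5iivvv').
With 2 capturing groups, `findall` returns a 2-tuple per match.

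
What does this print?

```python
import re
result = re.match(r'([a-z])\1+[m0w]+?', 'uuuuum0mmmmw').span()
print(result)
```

(0, 6)

`re.match` won't scan ahead — the pattern has to work from the very first character.
The match spans [0:6] → 'uuuuum'.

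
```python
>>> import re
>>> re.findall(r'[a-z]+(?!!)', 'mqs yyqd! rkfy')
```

['mqs', 'yyq', 'rkfy']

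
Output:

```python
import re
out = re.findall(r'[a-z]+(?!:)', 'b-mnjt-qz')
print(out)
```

['b', 'mnjt', 'qz']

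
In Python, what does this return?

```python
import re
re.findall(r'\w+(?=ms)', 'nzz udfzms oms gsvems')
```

['udfz', 'o', 'gsve']

The `(?=…)`/`(?<=…)` assertion just peeks at neighbouring text; it doesn't advance the match position.
Scanning left to right: at [4:8] → 'udfz'; at [11:12] → 'o'; at [15:19] → 'gsve'.
`findall` yields the raw match text (3 of them) because the pattern has no groups.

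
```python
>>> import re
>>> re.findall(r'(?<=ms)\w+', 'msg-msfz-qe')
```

['g', 'fz']

Because the assertion is zero-width, the text it checks is not consumed and won't appear in the result.
With no groups in the pattern, `findall` gives back each whole match — 2 here.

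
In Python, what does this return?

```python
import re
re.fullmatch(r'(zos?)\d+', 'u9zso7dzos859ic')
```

None

The pattern matches the literal 'zo', then optionally a literal 's' (captured); then one or more of a digit.
`re.fullmatch` is like wrapping the pattern in `^…$` (in single-line mode).
Here the string isn't matched end-to-end, so the call returns None.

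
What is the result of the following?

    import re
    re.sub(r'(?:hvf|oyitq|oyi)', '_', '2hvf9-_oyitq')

Alternation tries branches left to right and keeps the first one that lets the overall match succeed at that position.
Each match is replaced by '_'.

'2_9-__'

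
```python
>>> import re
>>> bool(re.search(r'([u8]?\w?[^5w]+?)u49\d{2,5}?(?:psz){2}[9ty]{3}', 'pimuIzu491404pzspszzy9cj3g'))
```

The pattern matches optionally one of [u8], then optionally a word character, then one or more of any character except [5w] (lazy) (captured); then the literal 'u49', then 2 to 5 of a digit (lazy), then the literal 'psz' repeated 2 times; then exactly 3 of one of [9ty].
`re.search` tries every starting position until one works.
Here nothing in the string fits, so the call returns None, and `bool(None)` is False.

False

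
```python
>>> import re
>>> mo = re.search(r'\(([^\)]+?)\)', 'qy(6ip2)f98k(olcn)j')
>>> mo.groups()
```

('6ip2',)

`re.search` tries every starting position until one works.
The match spans [2:8] → '(6ip2)'.
Captured: group 1 = '6ip2'.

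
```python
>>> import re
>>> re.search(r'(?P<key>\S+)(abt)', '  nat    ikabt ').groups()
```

('ik', 'abt')

Pattern: one or more of a non-whitespace character (captured as 'key'); then the literal 'a', then the literal 'bt' (captured).
`re.search` scans for the first position where the pattern succeeds.
The match spans [9:14] → 'ikabt'.
Captured: group 1 = 'ik', group 2 = 'abt'.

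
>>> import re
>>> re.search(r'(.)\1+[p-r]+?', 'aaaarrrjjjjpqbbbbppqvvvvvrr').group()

'aaaar'

A backreference is literal: `\1` must see the identical characters the first group matched.
`search` walks the string left to right and returns the first match it finds.
The match spans [0:5] → 'aaaar'.
Captured: group 1 = 'a'.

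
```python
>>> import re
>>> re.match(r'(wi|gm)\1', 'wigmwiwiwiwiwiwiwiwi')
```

None

After group 1 captures some text, `\1` only succeeds where that same text appears again.
`match` is anchored at position 0; if the pattern doesn't fit there, it returns None.
Here position 0 doesn't satisfy it, so the call returns None.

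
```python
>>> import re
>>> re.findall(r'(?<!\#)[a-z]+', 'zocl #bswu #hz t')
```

['zocl', 'swu', 'z', 't']

The negative lookaround is zero-width — it rules out positions where the adjacent text would match, without consuming anything.
`findall` yields the raw match text (4 of them) because the pattern has no groups.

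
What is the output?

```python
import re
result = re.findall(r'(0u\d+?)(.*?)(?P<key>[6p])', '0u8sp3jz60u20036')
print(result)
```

[('0u8', 's', 'p'), ('0u2', '003', '6')]

The pattern matches the literal '0u', then one or more of a digit (lazy) (captured); then zero or more of any character (lazy) (captured); then one of [6p] (captured as 'key').
With the lazy modifier that quantifier settles for the fewest repetitions that let the rest of the pattern succeed (the atoms after it are unaffected and can still be greedy).
Matches: at [0:5] match '0u8sp', groups = ('0u8', 's', 'p'); at [9:16] match '0u20036', groups = ('0u2', '003', '6').
3 groups means each result is a tuple of 3 captured strings — 2 here.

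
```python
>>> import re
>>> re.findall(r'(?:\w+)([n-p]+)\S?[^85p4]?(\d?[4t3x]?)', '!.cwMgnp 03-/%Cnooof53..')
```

[('p', '03'), ('o', '53')]

With 2 capturing groups, `findall` returns a 2-tuple per match.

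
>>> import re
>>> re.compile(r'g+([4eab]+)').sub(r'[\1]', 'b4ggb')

Pattern: one or more of a literal 'g'; then one or more of one of [4eab] (captured).
Matches: at [2:5] → 'ggb'.
The replacement refers to a captured group, so each match is rewritten using its own captured text.

'b4[b]'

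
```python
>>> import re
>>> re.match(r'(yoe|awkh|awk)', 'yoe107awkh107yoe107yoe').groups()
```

`re.match` only tries the pattern at the start of the string.
The match spans [0:3] → 'yoe'.
Captured: group 1 = 'yoe'.

('yoe',)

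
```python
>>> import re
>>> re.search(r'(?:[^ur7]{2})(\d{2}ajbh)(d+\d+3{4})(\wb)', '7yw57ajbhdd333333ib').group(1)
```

'57ajbh'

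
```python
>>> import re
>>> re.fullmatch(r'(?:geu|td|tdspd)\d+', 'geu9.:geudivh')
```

None

`fullmatch` succeeds only if the pattern covers the string from start to end.
Here the string isn't matched end-to-end, so the call returns None.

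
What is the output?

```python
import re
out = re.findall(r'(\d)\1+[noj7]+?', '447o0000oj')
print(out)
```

['4', '0']

The backreference `\1` re-matches whatever the first group consumed, character for character.
`findall` collects group 1 from each match (2 total).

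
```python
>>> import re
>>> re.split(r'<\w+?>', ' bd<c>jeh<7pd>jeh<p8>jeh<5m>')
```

Each match becomes a cut point; 5 segments remain.

[' bd', 'jeh', 'jeh', 'jeh', '']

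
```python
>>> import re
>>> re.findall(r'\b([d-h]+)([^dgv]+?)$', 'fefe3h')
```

2 groups means the one result is a tuple of 2 captured strings — 1 here.

[('fefe', '3h')]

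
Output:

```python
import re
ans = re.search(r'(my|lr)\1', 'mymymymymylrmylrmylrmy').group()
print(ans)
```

mymy

A backreference is literal: `\1` must see the identical characters the first group matched.
The match spans [0:4] → 'mymy'.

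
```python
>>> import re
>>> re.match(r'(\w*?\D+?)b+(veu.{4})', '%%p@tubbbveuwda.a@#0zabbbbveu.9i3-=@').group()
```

With `match`, the pattern is implicitly anchored at the beginning.
The match spans [0:16] → '%%p@tubbbveuwda.'.

'%%p@tubbbveuwda.'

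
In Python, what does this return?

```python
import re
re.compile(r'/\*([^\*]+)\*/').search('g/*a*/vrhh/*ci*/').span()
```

(1, 6)

The match spans [1:6] → '/*a*/'.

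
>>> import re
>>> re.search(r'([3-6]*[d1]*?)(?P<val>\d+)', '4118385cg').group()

'4118385'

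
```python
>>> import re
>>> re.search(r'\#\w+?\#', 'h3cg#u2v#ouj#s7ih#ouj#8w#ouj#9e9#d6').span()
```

(4, 9)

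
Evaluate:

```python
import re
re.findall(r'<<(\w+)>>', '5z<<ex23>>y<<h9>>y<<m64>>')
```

['ex23', 'h9', 'm64']

Matches: at [2:10] match '<<ex23>>', group 1 = 'ex23'; at [11:17] match '<<h9>>', group 1 = 'h9'; at [18:25] match '<<m64>>', group 1 = 'm64'.
Because there's exactly one group, `findall` drops the full match and keeps group 1 from each hit.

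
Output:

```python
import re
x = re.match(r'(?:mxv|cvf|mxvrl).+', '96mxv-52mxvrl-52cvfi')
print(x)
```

None

With `match`, the pattern is implicitly anchored at the beginning.
Here position 0 doesn't satisfy it, so the call returns None.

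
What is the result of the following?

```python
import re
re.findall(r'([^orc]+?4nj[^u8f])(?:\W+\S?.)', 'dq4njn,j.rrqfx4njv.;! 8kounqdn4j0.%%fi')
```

['dq4njn', 'qfx4njv']

With a single group, `findall` returns only what that group captured — 2 items.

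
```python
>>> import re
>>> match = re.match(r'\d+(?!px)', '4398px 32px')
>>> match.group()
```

'439'

The negative lookaround is zero-width — it rules out positions where the adjacent text would match, without consuming anything.
`re.match` only tries the pattern at the start of the string.
The match spans [0:3] → '439'.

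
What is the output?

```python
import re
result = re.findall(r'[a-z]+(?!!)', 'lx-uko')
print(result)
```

['lx', 'uko']

A negative assertion filters positions out without eating any characters.
Scanning left to right: at [0:2] → 'lx'; at [3:6] → 'uko'.
With no groups in the pattern, `findall` gives back each whole match — 2 here.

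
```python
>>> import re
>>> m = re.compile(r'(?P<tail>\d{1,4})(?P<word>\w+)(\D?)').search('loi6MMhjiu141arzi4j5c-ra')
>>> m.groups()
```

The pattern matches 1 to 4 of a digit (captured as 'tail'); then one or more of a word character (captured as 'word'); then optionally a non-digit (captured).
`re.search` tries every starting position until one works.
The match spans [3:22] → '6MMhjiu141arzi4j5c-'.
Captured: group 1 = '6', group 2 = 'MMhjiu141arzi4j5c', group 3 = '-'.

('6', 'MMhjiu141arzi4j5c', '-')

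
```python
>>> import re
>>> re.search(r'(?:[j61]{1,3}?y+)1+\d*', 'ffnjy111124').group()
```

The pattern matches 1 to 3 of one of [j61] (lazy), then one or more of a literal 'y' (non-capturing group); then one or more of a literal '1', then zero or more of a digit.
Unlike `match`, `search` isn't anchored — it looks for the pattern anywhere in the string.
The match spans [3:11] → 'jy111124'.

'jy111124'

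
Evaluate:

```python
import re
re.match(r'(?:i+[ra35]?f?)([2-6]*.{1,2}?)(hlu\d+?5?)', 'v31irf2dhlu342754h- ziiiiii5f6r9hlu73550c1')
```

None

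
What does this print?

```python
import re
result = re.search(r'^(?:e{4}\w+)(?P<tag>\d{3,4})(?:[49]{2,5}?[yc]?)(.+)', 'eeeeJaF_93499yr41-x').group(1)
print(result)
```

934

The match spans [0:19] → 'eeeeJaF_93499yr41-x'.
Captured: group 1 = '934', group 2 = 'r41-x'.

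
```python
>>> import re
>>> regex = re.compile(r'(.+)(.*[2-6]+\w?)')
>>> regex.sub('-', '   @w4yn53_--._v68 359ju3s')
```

'-'

This matches one or more of any character (captured); then zero or more of any character, then one or more of a character in [2-6], then optionally a word character (captured).
`sub` substitutes '-' at each match site.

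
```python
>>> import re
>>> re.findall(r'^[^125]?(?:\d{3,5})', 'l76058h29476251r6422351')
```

['l76058']

No capturing groups, so `findall` returns the 1 full match string.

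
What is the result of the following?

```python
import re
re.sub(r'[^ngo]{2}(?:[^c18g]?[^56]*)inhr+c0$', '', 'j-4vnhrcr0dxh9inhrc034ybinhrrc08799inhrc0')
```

''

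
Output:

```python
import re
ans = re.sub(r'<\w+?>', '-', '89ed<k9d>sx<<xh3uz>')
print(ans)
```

89ed-sx<-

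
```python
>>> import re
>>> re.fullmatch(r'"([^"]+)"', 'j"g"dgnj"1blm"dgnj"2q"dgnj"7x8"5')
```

For `fullmatch`, every character of the input must be accounted for by the pattern.
Here the pattern can't cover the whole string, so the call returns None.

None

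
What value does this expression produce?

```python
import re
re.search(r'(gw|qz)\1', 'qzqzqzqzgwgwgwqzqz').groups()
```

The match spans [0:4] → 'qzqz'.
Captured: group 1 = 'qz'.

('qz',)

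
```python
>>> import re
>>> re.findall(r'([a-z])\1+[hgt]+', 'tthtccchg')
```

['t', 'c']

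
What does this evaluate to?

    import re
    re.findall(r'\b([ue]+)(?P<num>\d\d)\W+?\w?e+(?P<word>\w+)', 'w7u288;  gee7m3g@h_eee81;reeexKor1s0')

3 groups means each result is a tuple of 3 captured strings — 0 here.
Nothing in the string satisfies the pattern, so the list is empty.

[]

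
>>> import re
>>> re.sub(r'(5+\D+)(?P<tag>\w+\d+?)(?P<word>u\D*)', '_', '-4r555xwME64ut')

Pattern: one or more of the literal '5', then one or more of a non-digit (captured); then one or more of a word character, then one or more of a digit (lazy) (captured as 'tag'); then a literal 'u', then zero or more of a non-digit (captured as 'word').
`sub` substitutes '_' at each match site.

'-4r_'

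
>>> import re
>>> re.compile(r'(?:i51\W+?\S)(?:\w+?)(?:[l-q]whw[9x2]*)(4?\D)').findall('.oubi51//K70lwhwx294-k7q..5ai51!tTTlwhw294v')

['4-', '4v']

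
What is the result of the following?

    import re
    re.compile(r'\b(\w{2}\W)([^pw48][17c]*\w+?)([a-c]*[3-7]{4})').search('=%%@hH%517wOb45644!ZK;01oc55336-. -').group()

Pattern: a word boundary (`\b`, zero-width); then exactly 2 of a word character, then a non-word character (captured); then any character except [pw48], then zero or more of one of [17c], then one or more of a word character (lazy) (captured); then zero or more of a character in [a-c], then exactly 4 of a character in [3-7] (captured).
`re.search` tries every starting position until one works.
The match spans [4:17] → 'hH%517wOb4564'.
Captured: group 1 = 'hH%', group 2 = '517wO', group 3 = 'b4564'.

'hH%517wOb4564'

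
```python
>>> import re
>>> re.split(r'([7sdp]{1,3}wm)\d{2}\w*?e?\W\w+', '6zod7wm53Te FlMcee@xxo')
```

Pattern: 1 to 3 of one of [7sdp], then the literal 'wm' (captured); then exactly 2 of a digit, then zero or more of a word character (lazy); then optionally the literal 'e', then a non-word character, then one or more of a word character.
Matches to split on: at [3:18] → 'd7wm53Te FlMcee'.
Because the pattern has a capturing group, `split` also inserts each captured text between the pieces.

['6zo', 'd7wm', '@xxo']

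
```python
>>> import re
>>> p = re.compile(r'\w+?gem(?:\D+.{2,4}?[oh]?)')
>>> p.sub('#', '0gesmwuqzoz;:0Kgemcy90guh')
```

Lazy quantifiers expand one character at a time until the remainder of the pattern can match.
`sub` substitutes '#' at each match site.

'0gesmwuqzoz;:#guh'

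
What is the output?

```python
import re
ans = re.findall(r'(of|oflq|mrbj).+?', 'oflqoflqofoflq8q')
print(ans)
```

Alternation tries branches left to right and keeps the first one that lets the overall match succeed at that position.
Scanning left to right: at [0:3] match 'ofl', group 1 = 'of'; at [4:7] match 'ofl', group 1 = 'of'; at [8:11] match 'ofo', group 1 = 'of'.
One capturing group, so `findall` returns just the captured substring from each match — 3 in all.

['of', 'of', 'of']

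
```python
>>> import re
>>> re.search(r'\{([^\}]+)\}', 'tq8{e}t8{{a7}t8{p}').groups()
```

The match spans [3:6] → '{e}'.
Captured: group 1 = 'e'.

('e',)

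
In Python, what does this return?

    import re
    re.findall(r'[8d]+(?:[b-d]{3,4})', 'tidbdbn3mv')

['dbdb']

This matches one or more of one of [8d]; then 3 to 4 of a character in [b-d] (non-capturing group).
Since nothing is captured, `findall` lists the 1 matched substring directly.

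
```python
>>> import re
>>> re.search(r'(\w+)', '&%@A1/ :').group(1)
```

'A1'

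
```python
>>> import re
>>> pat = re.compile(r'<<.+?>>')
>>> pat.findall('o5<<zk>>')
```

With no groups in the pattern, `findall` gives back each whole match — 1 here.

['<<zk>>']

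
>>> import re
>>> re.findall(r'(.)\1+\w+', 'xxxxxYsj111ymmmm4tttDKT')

`\1` has to match the exact text group 1 already captured.
Walking the string: at [0:23] match 'xxxxxYsj111ymmmm4tttDKT', group 1 = 'x'.
With a single group, `findall` returns only what that group captured — 1 item.

['x']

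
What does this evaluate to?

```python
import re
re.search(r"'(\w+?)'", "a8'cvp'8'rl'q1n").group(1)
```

`search` walks the string left to right and returns the first match it finds.
The match spans [2:7] → "'cvp'".
Captured: group 1 = 'cvp'.

'cvp'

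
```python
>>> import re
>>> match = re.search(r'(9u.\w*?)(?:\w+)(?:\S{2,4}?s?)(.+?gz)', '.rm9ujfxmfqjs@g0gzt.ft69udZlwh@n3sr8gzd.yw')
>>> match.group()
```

'9ujfxmfqjs@g0gz'

Pattern: the literal '9u', then any character, then zero or more of a word character (lazy) (captured); then one or more of a word character (non-capturing group); then 2 to 4 of a non-whitespace character (lazy), then optionally the literal 's' (non-capturing group); then one or more of any character (lazy), then the literal 'gz' (captured).
A `+?`/`*?`/`{m,n}?` starts at its minimum and grows only as far as needed for what follows to match.
`re.search` tries every starting position until one works.
The match spans [3:18] → '9ujfxmfqjs@g0gz'.
Captured: group 1 = '9uj', group 2 = '0gz'.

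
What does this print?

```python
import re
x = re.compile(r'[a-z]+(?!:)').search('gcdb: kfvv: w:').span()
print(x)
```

(0, 3)

Because the assertion is negative and zero-width, positions next to the forbidden text are skipped.
`re.search` tries every starting position until one works.
The match spans [0:3] → 'gcd'.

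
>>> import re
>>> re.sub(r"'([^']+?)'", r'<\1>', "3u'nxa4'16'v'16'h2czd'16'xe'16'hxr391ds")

"3u<nxa4>16<v>16<h2czd>16<xe>16'hxr391ds"

Matches: at [2:8] → "'nxa4'"; at [10:13] → "'v'"; at [15:22] → "'h2czd'"; at [24:28] → "'xe'".
The replacement refers to a captured group, so each match is rewritten using its own captured text.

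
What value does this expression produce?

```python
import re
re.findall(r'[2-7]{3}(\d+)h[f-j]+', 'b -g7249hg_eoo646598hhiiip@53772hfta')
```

The pattern matches exactly 3 of a character in [2-7]; then one or more of a digit (captured); then the literal 'h', then one or more of a character in [f-j].
Scanning left to right: at [4:10] match '7249hg', group 1 = '9'; at [14:25] match '646598hhiii', group 1 = '598'; at [27:34] match '53772hf', group 1 = '72'.
One capturing group, so `findall` returns just the captured substring from each match — 3 in all.

['9', '598', '72']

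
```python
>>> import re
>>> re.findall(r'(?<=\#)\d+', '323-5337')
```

Because the assertion is zero-width, the text it checks is not consumed and won't appear in the result.
No capturing groups, so `findall` returns the 0 full match strings.
Nothing in the string satisfies the pattern, so the list is empty.

[]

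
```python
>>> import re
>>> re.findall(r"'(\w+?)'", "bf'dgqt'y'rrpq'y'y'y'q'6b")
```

Scanning left to right: at [2:8] match "'dgqt'", group 1 = 'dgqt'; at [9:15] match "'rrpq'", group 1 = 'rrpq'; at [16:19] match "'y'", group 1 = 'y'; at [20:23] match "'q'", group 1 = 'q'.
Because there's exactly one group, `findall` drops the full match and keeps group 1 from each hit.

['dgqt', 'rrpq', 'y', 'q']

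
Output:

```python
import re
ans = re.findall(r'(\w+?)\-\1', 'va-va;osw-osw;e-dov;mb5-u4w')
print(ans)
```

['va', 'osw']

A backreference is literal: `\1` must see the identical characters the first group matched.
Because there's exactly one group, `findall` drops the full match and keeps group 1 from each hit.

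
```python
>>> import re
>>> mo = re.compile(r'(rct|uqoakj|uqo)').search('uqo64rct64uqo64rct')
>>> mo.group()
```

The match spans [0:3] → 'uqo'.

'uqo'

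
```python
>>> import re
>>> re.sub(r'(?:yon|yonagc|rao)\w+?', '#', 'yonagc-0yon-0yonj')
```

Matches: at [0:4] → 'yona'; at [13:17] → 'yonj'.
Each match is replaced by '#'.

'#gc-0yon-0#'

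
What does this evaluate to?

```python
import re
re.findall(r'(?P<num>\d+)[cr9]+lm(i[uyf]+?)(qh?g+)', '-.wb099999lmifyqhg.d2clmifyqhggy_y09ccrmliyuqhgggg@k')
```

[('09999', 'ify', 'qhg'), ('2', 'ify', 'qhgg')]

The pattern matches one or more of a digit (captured as 'num'); then one or more of one of [cr9], then the literal 'lm'; then the literal 'i', then one or more of one of [uyf] (lazy) (captured); then a literal 'q', then optionally the literal 'h', then one or more of the literal 'g' (captured).
Scanning left to right: at [4:18] match '099999lmifyqhg', groups = ('09999', 'ify', 'qhg'); at [20:31] match '2clmifyqhgg', groups = ('2', 'ify', 'qhgg').
3 groups means each result is a tuple of 3 captured strings — 2 here.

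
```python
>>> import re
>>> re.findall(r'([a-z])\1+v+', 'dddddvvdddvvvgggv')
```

`\1` is not a pattern — it's the concrete string captured by group 1, re-applied verbatim.
Scanning left to right: at [0:7] match 'dddddvv', group 1 = 'd'; at [7:13] match 'dddvvv', group 1 = 'd'; at [13:17] match 'gggv', group 1 = 'g'.
Because there's exactly one group, `findall` drops the full match and keeps group 1 from each hit.

['d', 'd', 'g']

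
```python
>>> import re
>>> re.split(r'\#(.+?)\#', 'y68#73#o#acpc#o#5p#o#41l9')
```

['y68', '73', 'o', 'acpc', 'o', '5p', 'o#41l9']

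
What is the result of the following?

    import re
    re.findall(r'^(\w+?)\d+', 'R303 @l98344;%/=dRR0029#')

A `+?`/`*?`/`{m,n}?` starts at its minimum and grows only as far as needed for what follows to match.
Because there's exactly one group, `findall` drops the full match and keeps group 1 from the one hit.

['R']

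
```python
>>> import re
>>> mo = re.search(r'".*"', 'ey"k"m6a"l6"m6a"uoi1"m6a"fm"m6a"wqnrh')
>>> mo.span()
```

The match spans [2:32] → '"k"m6a"l6"m6a"uoi1"m6a"fm"m6a"'.

(2, 32)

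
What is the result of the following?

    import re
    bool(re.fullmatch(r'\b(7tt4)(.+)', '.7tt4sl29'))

False

For `fullmatch`, every character of the input must be accounted for by the pattern.
Here there's no way to consume every character, so the call returns None, and `bool(None)` is False.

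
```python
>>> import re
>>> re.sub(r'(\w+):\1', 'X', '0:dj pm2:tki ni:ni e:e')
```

'0:dj pm2:tki X X'

A backreference is literal: `\1` must see the identical characters the first group matched.
Matches: at [13:18] → 'ni:ni'; at [19:22] → 'e:e'.
Each match is replaced by 'X'.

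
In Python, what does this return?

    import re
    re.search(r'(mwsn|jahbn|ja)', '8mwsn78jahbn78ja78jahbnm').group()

`search` walks the string left to right and returns the first match it finds.
The match spans [1:5] → 'mwsn'.
Captured: group 1 = 'mwsn'.

'mwsn'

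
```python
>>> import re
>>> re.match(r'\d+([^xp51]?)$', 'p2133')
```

`re.match` only tries the pattern at the start of the string.
Here the pattern fails at index 0, so the call returns None.

None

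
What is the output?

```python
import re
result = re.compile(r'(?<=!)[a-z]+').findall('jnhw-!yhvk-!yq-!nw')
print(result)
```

The `(?=…)`/`(?<=…)` assertion just peeks at neighbouring text; it doesn't advance the match position.
`findall` yields the raw match text (3 of them) because the pattern has no groups.

['yhvk', 'yq', 'nw']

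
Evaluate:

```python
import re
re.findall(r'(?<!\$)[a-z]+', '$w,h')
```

['h']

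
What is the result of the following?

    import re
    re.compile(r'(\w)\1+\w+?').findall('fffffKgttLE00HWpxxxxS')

['f', 't', '0', 'x']

`\1` is not a pattern — it's the concrete string captured by group 1, re-applied verbatim.
One capturing group, so `findall` returns just the captured substring from each match — 4 in all.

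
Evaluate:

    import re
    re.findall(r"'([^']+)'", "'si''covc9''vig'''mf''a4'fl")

Matches: at [0:4] match "'si'", group 1 = 'si'; at [4:11] match "'covc9'", group 1 = 'covc9'; at [11:16] match "'vig'", group 1 = 'vig'; at [17:21] match "'mf'", group 1 = 'mf'; at [21:25] match "'a4'", group 1 = 'a4'.
With a single group, `findall` returns only what that group captured — 5 items.

['si', 'covc9', 'vig', 'mf', 'a4']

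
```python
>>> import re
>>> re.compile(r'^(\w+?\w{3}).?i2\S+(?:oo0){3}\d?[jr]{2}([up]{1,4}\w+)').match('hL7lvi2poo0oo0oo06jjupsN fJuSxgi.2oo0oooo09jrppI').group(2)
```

'upsN'

The match spans [0:24] → 'hL7lvi2poo0oo0oo06jjupsN'.
Captured: group 1 = 'hL7l', group 2 = 'upsN'.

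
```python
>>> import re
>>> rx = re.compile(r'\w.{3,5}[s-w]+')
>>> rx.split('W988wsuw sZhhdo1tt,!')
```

['', ' s', ',!']

Splitting on the pattern gives 3 pieces.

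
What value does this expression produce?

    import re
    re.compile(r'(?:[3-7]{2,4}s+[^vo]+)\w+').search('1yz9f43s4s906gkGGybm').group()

'43s4s906gkGGybm'

This matches 2 to 4 of a character in [3-7], then one or more of the literal 's', then one or more of any character except [vo] (non-capturing group); then one or more of a word character.
Unlike `match`, `search` isn't anchored — it looks for the pattern anywhere in the string.
The match spans [5:20] → '43s4s906gkGGybm'.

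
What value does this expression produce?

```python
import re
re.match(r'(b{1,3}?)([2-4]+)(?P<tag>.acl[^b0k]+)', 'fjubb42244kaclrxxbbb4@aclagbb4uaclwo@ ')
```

Pattern: 1 to 3 of a literal 'b' (lazy) (captured); then one or more of a character in [2-4] (captured); then any character, then the literal 'acl', then one or more of any character except [b0k] (captured as 'tag').
With `match`, the pattern is implicitly anchored at the beginning.
Here position 0 doesn't satisfy it, so the call returns None.

None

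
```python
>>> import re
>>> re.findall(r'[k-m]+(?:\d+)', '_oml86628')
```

['ml86628']

This matches one or more of a character in [k-m]; then one or more of a digit (non-capturing group).
With no groups in the pattern, `findall` gives back each whole match — 1 here.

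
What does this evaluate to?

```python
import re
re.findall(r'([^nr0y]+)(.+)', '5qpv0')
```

The pattern matches one or more of any character except [nr0y] (captured); then one or more of any character (captured).
Scanning left to right: at [0:5] match '5qpv0', groups = ('5qpv', '0').
Multiple groups make `findall` return tuples — one 2-tuple for the one match.

[('5qpv', '0')]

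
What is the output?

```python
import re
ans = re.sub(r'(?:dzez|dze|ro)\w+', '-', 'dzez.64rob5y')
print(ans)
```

-.64-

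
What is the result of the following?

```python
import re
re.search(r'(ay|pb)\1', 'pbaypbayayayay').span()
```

(6, 10)

After group 1 captures some text, `\1` only succeeds where that same text appears again.
Unlike `match`, `search` isn't anchored — it looks for the pattern anywhere in the string.
The match spans [6:10] → 'ayay'.
Captured: group 1 = 'ay'.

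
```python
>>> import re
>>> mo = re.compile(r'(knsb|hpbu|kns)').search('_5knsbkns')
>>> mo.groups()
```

('knsb',)

Alternation tries branches left to right and keeps the first one that lets the overall match succeed at that position.
`re.search` scans for the first position where the pattern succeeds.
The match spans [2:6] → 'knsb'.
Captured: group 1 = 'knsb'.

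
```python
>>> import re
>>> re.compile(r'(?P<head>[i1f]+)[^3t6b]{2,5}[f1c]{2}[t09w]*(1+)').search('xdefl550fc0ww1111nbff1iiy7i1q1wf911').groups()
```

This matches one or more of one of [i1f] (captured as 'head'); then 2 to 5 of any character except [3t6b], then exactly 2 of one of [f1c], then zero or more of one of [t09w]; then one or more of a literal '1' (captured).
`re.search` tries every starting position until one works.
The match spans [3:17] → 'fl550fc0ww1111'.
Captured: group 1 = 'f', group 2 = '1111'.

('f', '1111')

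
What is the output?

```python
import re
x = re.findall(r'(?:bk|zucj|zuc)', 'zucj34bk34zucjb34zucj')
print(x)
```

['zucj', 'bk', 'zucj', 'zucj']

`|` is ordered: at each position the engine commits to the first alternative that works.
Walking the string: at [0:4] → 'zucj'; at [6:8] → 'bk'; at [10:14] → 'zucj'; at [17:21] → 'zucj'.
`findall` yields the raw match text (4 of them) because the pattern has no groups.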